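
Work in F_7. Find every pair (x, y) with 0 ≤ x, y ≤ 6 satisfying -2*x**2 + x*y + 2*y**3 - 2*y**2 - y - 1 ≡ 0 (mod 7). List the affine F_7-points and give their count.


Affine F_7-points: {(0, 4), (1, 6), (2, 4), (2, 5), (2, 6), (3, 2), (4, 5), (5, 2)}; count = 8.

For each of the 49 pairs (x, y) ∈ F_7², evaluate f(x, y) mod 7. Record the zeros.
  x = 0: [0↦6, 1↦5, 2↦5, 3↦4, 4↦0, 5↦5, 6↦3]  zeros at y ∈ {4}
  x = 1: [0↦4, 1↦4, 2↦5, 3↦5, 4↦2, 5↦1, 6↦0]  zeros at y ∈ {6}
  x = 2: [0↦5, 1↦6, 2↦1, 3↦2, 4↦0, 5↦0, 6↦0]  zeros at y ∈ {4, 5, 6}
  x = 3: [0↦2, 1↦4, 2↦0, 3↦2, 4↦1, 5↦2, 6↦3]  zeros at y ∈ {2}
  x = 4: [0↦2, 1↦5, 2↦2, 3↦5, 4↦5, 5↦0, 6↦2]  zeros at y ∈ {5}
  x = 5: [0↦5, 1↦2, 2↦0, 3↦4, 4↦5, 5↦1, 6↦4]  zeros at y ∈ {2}
  x = 6: [0↦4, 1↦2, 2↦1, 3↦6, 4↦1, 5↦5, 6↦2]  zeros at y ∈ ∅
Collecting zeros: affine points = {(0, 4), (1, 6), (2, 4), (2, 5), (2, 6), (3, 2), (4, 5), (5, 2)}.
Total count |C(F_7)_aff| = 8.


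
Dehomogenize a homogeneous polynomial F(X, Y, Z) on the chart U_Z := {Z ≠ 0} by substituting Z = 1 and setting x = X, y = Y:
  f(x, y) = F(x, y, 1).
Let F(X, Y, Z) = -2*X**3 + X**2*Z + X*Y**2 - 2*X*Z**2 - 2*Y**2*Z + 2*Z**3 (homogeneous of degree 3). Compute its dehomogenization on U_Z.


f(x, y) = -2*x**3 + x**2 + x*y**2 - 2*x - 2*y**2 + 2

On U_Z we set Z = 1. Each monomial c·X^i·Y^j·Z^k in F becomes c·x^i·y^j·1^k = c·x^i·y^j.
Substituting Z = 1: F(X, Y, 1) = -2*x**3 + x**2 + x*y**2 - 2*x - 2*y**2 + 2.
Note: deg(f) ≤ deg(F) = 3; strict inequality happens when F is divisible by Z (lost terms).


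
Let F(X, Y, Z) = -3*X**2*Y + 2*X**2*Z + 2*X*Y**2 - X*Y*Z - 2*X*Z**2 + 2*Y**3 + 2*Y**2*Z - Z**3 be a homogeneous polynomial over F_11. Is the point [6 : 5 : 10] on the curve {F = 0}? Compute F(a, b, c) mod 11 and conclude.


F(6,5,10) ≡ 6 (mod 11); P is NOT on the curve.

Evaluate F(6, 5, 10) term-by-term (mod 11).
  -3*X**2*Y ↦ -3·36·5·1 = -540
  2*X**2*Z ↦ 2·36·1·10 = 720
  2*X*Y**2 ↦ 2·6·25·1 = 300
  -X*Y*Z ↦ -1·6·5·10 = -300
  -2*X*Z**2 ↦ -2·6·1·100 = -1200
  2*Y**3 ↦ 2·1·125·1 = 250
  2*Y**2*Z ↦ 2·1·25·10 = 500
  -Z**3 ↦ -1·1·1·1000 = -1000
Sum: F(6, 5, 10) = (-540) + (720) + (300) + (-300) + (-1200) + (250) + (500) + (-1000) = -1270.
Reducing mod 11: -1270 ≡ 6 (mod 11).
Since F(a, b, c) ≡ 6 ≠ 0 (mod 11), P does NOT lie on the curve.


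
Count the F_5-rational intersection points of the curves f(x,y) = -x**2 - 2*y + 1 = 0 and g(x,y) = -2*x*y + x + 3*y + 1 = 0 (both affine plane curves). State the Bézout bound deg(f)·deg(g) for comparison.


Common zeros: {(0, 3), (4, 0)}; count = 2; Bézout bound = 4.

deg(f) = 2, deg(g) = 2, so Bézout bound = 4.
Scan x ∈ F_5. For each x, list the y ∈ F_5 with f(x, y) ≡ 0 and those with g(x, y) ≡ 0 (mod 5); the common zeros in that column are the intersection.
  x = 0: f ≡ 0 at y ∈ {3}; g ≡ 0 at y ∈ {3}; common: {3}.
  x = 1: f ≡ 0 at y ∈ {0}; g ≡ 0 at y ∈ {3}; common: ∅.
  x = 2: f ≡ 0 at y ∈ {1}; g ≡ 0 at y ∈ {3}; common: ∅.
  x = 3: f ≡ 0 at y ∈ {1}; g ≡ 0 at y ∈ {3}; common: ∅.
  x = 4: f ≡ 0 at y ∈ {0}; g ≡ 0 at y ∈ {0, 1, 2, 3, 4}; common: {0}.
Collecting: common zeros = {(0, 3), (4, 0)}, so the count is 2.
Comparison with the Bézout bound: 2 ≤ 4 = deg(f)·deg(g), as expected for curves with no common component (the affine F_5-count falls short of the bound because intersections may lie at infinity, over extension fields, or carry multiplicity).


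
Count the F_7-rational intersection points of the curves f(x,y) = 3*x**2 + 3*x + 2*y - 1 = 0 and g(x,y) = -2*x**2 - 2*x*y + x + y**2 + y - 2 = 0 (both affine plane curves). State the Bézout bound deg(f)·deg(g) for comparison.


Common zeros: ∅; count = 0; Bézout bound = 4.

deg(f) = 2, deg(g) = 2, so Bézout bound = 4.
Scan x ∈ F_7. For each x, list the y ∈ F_7 with f(x, y) ≡ 0 and those with g(x, y) ≡ 0 (mod 7); the common zeros in that column are the intersection.
  x = 0: f ≡ 0 at y ∈ {4}; g ≡ 0 at y ∈ {1, 5}; common: ∅.
  x = 1: f ≡ 0 at y ∈ {1}; g ≡ 0 at y ∈ ∅; common: ∅.
  x = 2: f ≡ 0 at y ∈ {2}; g ≡ 0 at y ∈ ∅; common: ∅.
  x = 3: f ≡ 0 at y ∈ {0}; g ≡ 0 at y ∈ {1, 4}; common: ∅.
  x = 4: f ≡ 0 at y ∈ {2}; g ≡ 0 at y ∈ {3, 4}; common: ∅.
  x = 5: f ≡ 0 at y ∈ {1}; g ≡ 0 at y ∈ ∅; common: ∅.
  x = 6: f ≡ 0 at y ∈ {4}; g ≡ 0 at y ∈ {5, 6}; common: ∅.
Collecting: common zeros = ∅, so the count is 0.
Comparison with the Bézout bound: 0 ≤ 4 = deg(f)·deg(g), as expected for curves with no common component (the affine F_7-count falls short of the bound because intersections may lie at infinity, over extension fields, or carry multiplicity).


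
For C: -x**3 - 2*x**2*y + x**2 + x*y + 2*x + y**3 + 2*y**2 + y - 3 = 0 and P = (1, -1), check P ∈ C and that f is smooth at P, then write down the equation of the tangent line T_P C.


Tangent line at P: 4*x - y - 5 = 0.

Step 1: f(1, -1) = 0, so P lies on C.
Step 2: partial derivatives
  f_x(x, y) = -3*x**2 - 4*x*y + 2*x + y + 2, f_y(x, y) = -2*x**2 + x + 3*y**2 + 4*y + 1.
  f_x(P) = 4, f_y(P) = -1 (gradient nonzero, so P is smooth).
Step 3: tangent line at P: 4·(x − 1) + -1·(y − -1) = 0.
Expanding: 4*x - y - 5 = 0.


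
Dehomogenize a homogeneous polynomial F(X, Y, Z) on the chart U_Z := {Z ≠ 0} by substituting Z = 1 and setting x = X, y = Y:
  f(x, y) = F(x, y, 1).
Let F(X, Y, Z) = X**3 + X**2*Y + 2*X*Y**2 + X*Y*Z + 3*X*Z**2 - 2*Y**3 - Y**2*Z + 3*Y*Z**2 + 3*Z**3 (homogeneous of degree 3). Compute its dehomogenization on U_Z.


f(x, y) = x**3 + x**2*y + 2*x*y**2 + x*y + 3*x - 2*y**3 - y**2 + 3*y + 3

On U_Z we set Z = 1. Each monomial c·X^i·Y^j·Z^k in F becomes c·x^i·y^j·1^k = c·x^i·y^j.
Substituting Z = 1: F(X, Y, 1) = x**3 + x**2*y + 2*x*y**2 + x*y + 3*x - 2*y**3 - y**2 + 3*y + 3.
Note: deg(f) ≤ deg(F) = 3; strict inequality happens when F is divisible by Z (lost terms).


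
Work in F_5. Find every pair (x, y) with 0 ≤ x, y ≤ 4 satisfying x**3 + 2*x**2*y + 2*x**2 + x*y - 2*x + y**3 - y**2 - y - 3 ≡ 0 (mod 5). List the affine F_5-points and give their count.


Affine F_5-points: {(1, 1), (3, 2), (4, 0), (4, 1)}; count = 4.

For each of the 25 pairs (x, y) ∈ F_5², evaluate f(x, y) mod 5. Record the zeros.
  x = 0: [0↦2, 1↦1, 2↦4, 3↦2, 4↦1]  zeros at y ∈ ∅
  x = 1: [0↦3, 1↦0, 2↦1, 3↦2, 4↦4]  zeros at y ∈ {1}
  x = 2: [0↦4, 1↦3, 2↦1, 3↦4, 4↦3]  zeros at y ∈ ∅
  x = 3: [0↦1, 1↦1, 2↦0, 3↦4, 4↦4]  zeros at y ∈ {2}
  x = 4: [0↦0, 1↦0, 2↦4, 3↦3, 4↦3]  zeros at y ∈ {0, 1}
Collecting zeros: affine points = {(1, 1), (3, 2), (4, 0), (4, 1)}.
Total count |C(F_5)_aff| = 4.


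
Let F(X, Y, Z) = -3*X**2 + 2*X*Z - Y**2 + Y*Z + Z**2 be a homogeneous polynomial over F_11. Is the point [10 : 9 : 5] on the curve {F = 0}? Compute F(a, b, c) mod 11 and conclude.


F(10,9,5) ≡ 9 (mod 11); P is NOT on the curve.

Evaluate F(10, 9, 5) term-by-term (mod 11).
  -3*X**2 ↦ -3·100·1·1 = -300
  2*X*Z ↦ 2·10·1·5 = 100
  -Y**2 ↦ -1·1·81·1 = -81
  Y*Z ↦ 1·1·9·5 = 45
  Z**2 ↦ 1·1·1·25 = 25
Sum: F(10, 9, 5) = (-300) + (100) + (-81) + (45) + (25) = -211.
Reducing mod 11: -211 ≡ 9 (mod 11).
Since F(a, b, c) ≡ 9 ≠ 0 (mod 11), P does NOT lie on the curve.


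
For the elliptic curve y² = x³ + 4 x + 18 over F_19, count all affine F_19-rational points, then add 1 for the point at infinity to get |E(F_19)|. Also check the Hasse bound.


Affine points = {(1, 2), (1, 17), (3, 0), (5, 7), (5, 12), (6, 7), (6, 12), (7, 3), (7, 16), (8, 7), (8, 12), (9, 2), (9, 17), (11, 5), (11, 14), (13, 5), (13, 14), (14, 5), (14, 14), (16, 6), (16, 13)}; affine count = 21; |E(F_19)| = 22.

Discriminant check: Δ ∝ 4a³ + 27b² = 4·4³ + 27·18² = 4·64 + 27·324 ≡ 17 (mod 19). Nonzero ⇒ E is nonsingular.
For each x ∈ F_19, compute rhs = x³ + 4·x + 18 mod 19, then count y ∈ F_19 with y² ≡ rhs.
  x = 0: rhs = 18, matching y values: none (0 points).
  x = 1: rhs = 4, matching y values: 2, 17 (2 points).
  x = 2: rhs = 15, matching y values: none (0 points).
  x = 3: rhs = 0, matching y values: 0 (1 points).
  x = 4: rhs = 3, matching y values: none (0 points).
  x = 5: rhs = 11, matching y values: 7, 12 (2 points).
  x = 6: rhs = 11, matching y values: 7, 12 (2 points).
  x = 7: rhs = 9, matching y values: 3, 16 (2 points).
  x = 8: rhs = 11, matching y values: 7, 12 (2 points).
  x = 9: rhs = 4, matching y values: 2, 17 (2 points).
  x = 10: rhs = 13, matching y values: none (0 points).
  x = 11: rhs = 6, matching y values: 5, 14 (2 points).
  x = 12: rhs = 8, matching y values: none (0 points).
  x = 13: rhs = 6, matching y values: 5, 14 (2 points).
  x = 14: rhs = 6, matching y values: 5, 14 (2 points).
  x = 15: rhs = 14, matching y values: none (0 points).
  x = 16: rhs = 17, matching y values: 6, 13 (2 points).
  x = 17: rhs = 2, matching y values: none (0 points).
  x = 18: rhs = 13, matching y values: none (0 points).
Total affine count: 21.
Full point count |E(F_19)| = 21 + 1 = 22.
Hasse bound: |22 − (19+1)| = |2| = 2 ≤ 2√19 ≈ 8.7178 ✓.


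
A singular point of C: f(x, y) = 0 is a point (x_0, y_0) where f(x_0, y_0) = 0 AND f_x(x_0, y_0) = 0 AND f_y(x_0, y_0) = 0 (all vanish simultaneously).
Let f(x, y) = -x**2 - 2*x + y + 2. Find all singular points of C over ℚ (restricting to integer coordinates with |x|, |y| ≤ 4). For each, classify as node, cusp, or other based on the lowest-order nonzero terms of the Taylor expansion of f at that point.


No singular points in the scanned grid; C is smooth there.

Compute partial derivatives:
  f_x = -2*x - 2.
  f_y = 1.
f_y = 1 is a nonzero constant, so f_y never vanishes: no point (x, y) can satisfy f = f_x = f_y = 0. In particular no (x, y) ∈ {−4, ..., 4}² is singular; the curve is smooth.


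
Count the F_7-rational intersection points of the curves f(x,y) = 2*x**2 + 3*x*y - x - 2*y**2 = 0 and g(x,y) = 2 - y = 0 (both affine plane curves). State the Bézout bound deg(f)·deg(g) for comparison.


Common zeros: ∅; count = 0; Bézout bound = 2.

deg(f) = 2, deg(g) = 1, so Bézout bound = 2.
Scan x ∈ F_7. For each x, list the y ∈ F_7 with f(x, y) ≡ 0 and those with g(x, y) ≡ 0 (mod 7); the common zeros in that column are the intersection.
  x = 0: f ≡ 0 at y ∈ {0}; g ≡ 0 at y ∈ {2}; common: ∅.
  x = 1: f ≡ 0 at y ∈ ∅; g ≡ 0 at y ∈ {2}; common: ∅.
  x = 2: f ≡ 0 at y ∈ {5}; g ≡ 0 at y ∈ {2}; common: ∅.
  x = 3: f ≡ 0 at y ∈ ∅; g ≡ 0 at y ∈ {2}; common: ∅.
  x = 4: f ≡ 0 at y ∈ {0, 6}; g ≡ 0 at y ∈ {2}; common: ∅.
  x = 5: f ≡ 0 at y ∈ {5, 6}; g ≡ 0 at y ∈ {2}; common: ∅.
  x = 6: f ≡ 0 at y ∈ ∅; g ≡ 0 at y ∈ {2}; common: ∅.
Collecting: common zeros = ∅, so the count is 0.
Comparison with the Bézout bound: 0 ≤ 2 = deg(f)·deg(g), as expected for curves with no common component (the affine F_7-count falls short of the bound because intersections may lie at infinity, over extension fields, or carry multiplicity).


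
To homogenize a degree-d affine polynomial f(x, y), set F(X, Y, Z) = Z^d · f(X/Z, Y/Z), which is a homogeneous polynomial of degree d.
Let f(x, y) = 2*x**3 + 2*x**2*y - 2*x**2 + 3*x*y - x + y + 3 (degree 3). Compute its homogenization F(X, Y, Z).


F(X, Y, Z) = 2*X**3 + 2*X**2*Y - 2*X**2*Z + 3*X*Y*Z - X*Z**2 + Y*Z**2 + 3*Z**3

deg(f) = 3.
Substitute x = X/Z, y = Y/Z into f, then multiply by Z^3.
  monomial 2·x^3·y^0 ↦ 2·X^3·Y^0·Z^0.
  monomial 2·x^2·y^1 ↦ 2·X^2·Y^1·Z^0.
  monomial -2·x^2·y^0 ↦ -2·X^2·Y^0·Z^1.
  monomial 3·x^1·y^1 ↦ 3·X^1·Y^1·Z^1.
  monomial -1·x^1·y^0 ↦ -1·X^1·Y^0·Z^2.
  monomial 1·x^0·y^1 ↦ 1·X^0·Y^1·Z^2.
  monomial 3·x^0·y^0 ↦ 3·X^0·Y^0·Z^3.
Collecting: F(X, Y, Z) = 2*X**3 + 2*X**2*Y - 2*X**2*Z + 3*X*Y*Z - X*Z**2 + Y*Z**2 + 3*Z**3.


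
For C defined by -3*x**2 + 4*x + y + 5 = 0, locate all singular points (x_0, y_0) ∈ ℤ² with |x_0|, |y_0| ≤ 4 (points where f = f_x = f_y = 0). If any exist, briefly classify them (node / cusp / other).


No singular points in the scanned grid; C is smooth there.

Compute partial derivatives:
  f_x = 4 - 6*x.
  f_y = 1.
f_y = 1 is a nonzero constant, so f_y never vanishes: no point (x, y) can satisfy f = f_x = f_y = 0. In particular no (x, y) ∈ {−4, ..., 4}² is singular; the curve is smooth.


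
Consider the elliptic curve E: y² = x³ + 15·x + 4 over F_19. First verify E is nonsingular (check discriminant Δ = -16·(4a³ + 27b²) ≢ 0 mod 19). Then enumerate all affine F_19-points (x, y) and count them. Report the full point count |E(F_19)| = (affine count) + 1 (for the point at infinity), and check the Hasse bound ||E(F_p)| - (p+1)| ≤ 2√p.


Affine points = {(0, 2), (0, 17), (1, 1), (1, 18), (2, 2), (2, 17), (3, 0), (6, 5), (6, 14), (8, 3), (8, 16), (17, 2), (17, 17), (18, 8), (18, 11)}; affine count = 15; |E(F_19)| = 16.

Discriminant check: Δ ∝ 4a³ + 27b² = 4·15³ + 27·4² = 4·3375 + 27·16 ≡ 5 (mod 19). Nonzero ⇒ E is nonsingular.
For each x ∈ F_19, compute rhs = x³ + 15·x + 4 mod 19, then count y ∈ F_19 with y² ≡ rhs.
  x = 0: rhs = 4, matching y values: 2, 17 (2 points).
  x = 1: rhs = 1, matching y values: 1, 18 (2 points).
  x = 2: rhs = 4, matching y values: 2, 17 (2 points).
  x = 3: rhs = 0, matching y values: 0 (1 points).
  x = 4: rhs = 14, matching y values: none (0 points).
  x = 5: rhs = 14, matching y values: none (0 points).
  x = 6: rhs = 6, matching y values: 5, 14 (2 points).
  x = 7: rhs = 15, matching y values: none (0 points).
  x = 8: rhs = 9, matching y values: 3, 16 (2 points).
  x = 9: rhs = 13, matching y values: none (0 points).
  x = 10: rhs = 14, matching y values: none (0 points).
  x = 11: rhs = 18, matching y values: none (0 points).
  x = 12: rhs = 12, matching y values: none (0 points).
  x = 13: rhs = 2, matching y values: none (0 points).
  x = 14: rhs = 13, matching y values: none (0 points).
  x = 15: rhs = 13, matching y values: none (0 points).
  x = 16: rhs = 8, matching y values: none (0 points).
  x = 17: rhs = 4, matching y values: 2, 17 (2 points).
  x = 18: rhs = 7, matching y values: 8, 11 (2 points).
Total affine count: 15.
Full point count |E(F_19)| = 15 + 1 = 16.
Hasse bound: |16 − (19+1)| = |-4| = 4 ≤ 2√19 ≈ 8.7178 ✓.


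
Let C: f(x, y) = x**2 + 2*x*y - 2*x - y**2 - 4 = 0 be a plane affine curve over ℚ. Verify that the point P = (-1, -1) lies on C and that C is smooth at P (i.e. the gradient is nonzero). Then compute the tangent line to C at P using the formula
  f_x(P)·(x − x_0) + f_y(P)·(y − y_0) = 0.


Tangent line at P: -6*x - 6 = 0.

Step 1: f(-1, -1) = 0, so P lies on C.
Step 2: partial derivatives
  f_x(x, y) = 2*x + 2*y - 2, f_y(x, y) = 2*x - 2*y.
  f_x(P) = -6, f_y(P) = 0 (gradient nonzero, so P is smooth).
Step 3: tangent line at P: -6·(x − -1) + 0·(y − -1) = 0.
Expanding: -6*x - 6 = 0.


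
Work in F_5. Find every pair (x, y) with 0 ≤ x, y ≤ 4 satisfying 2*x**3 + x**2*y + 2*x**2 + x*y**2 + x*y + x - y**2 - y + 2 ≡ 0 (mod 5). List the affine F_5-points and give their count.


Affine F_5-points: {(0, 1), (0, 3), (1, 3), (3, 1), (4, 3), (4, 4)}; count = 6.

For each of the 25 pairs (x, y) ∈ F_5², evaluate f(x, y) mod 5. Record the zeros.
  x = 0: [0↦2, 1↦0, 2↦1, 3↦0, 4↦2]  zeros at y ∈ {1, 3}
  x = 1: [0↦2, 1↦3, 2↦4, 3↦0, 4↦1]  zeros at y ∈ {3}
  x = 2: [0↦3, 1↦4, 2↦2, 3↦2, 4↦4]  zeros at y ∈ ∅
  x = 3: [0↦2, 1↦0, 2↦2, 3↦3, 4↦3]  zeros at y ∈ {1}
  x = 4: [0↦1, 1↦3, 2↦1, 3↦0, 4↦0]  zeros at y ∈ {3, 4}
Collecting zeros: affine points = {(0, 1), (0, 3), (1, 3), (3, 1), (4, 3), (4, 4)}.
Total count |C(F_5)_aff| = 6.


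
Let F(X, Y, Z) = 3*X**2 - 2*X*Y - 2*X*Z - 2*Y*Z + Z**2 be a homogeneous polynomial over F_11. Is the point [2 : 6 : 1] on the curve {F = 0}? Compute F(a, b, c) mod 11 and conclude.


F(2,6,1) ≡ 6 (mod 11); P is NOT on the curve.

Evaluate F(2, 6, 1) term-by-term (mod 11).
  3*X**2 ↦ 3·4·1·1 = 12
  -2*X*Y ↦ -2·2·6·1 = -24
  -2*X*Z ↦ -2·2·1·1 = -4
  -2*Y*Z ↦ -2·1·6·1 = -12
  Z**2 ↦ 1·1·1·1 = 1
Sum: F(2, 6, 1) = (12) + (-24) + (-4) + (-12) + (1) = -27.
Reducing mod 11: -27 ≡ 6 (mod 11).
Since F(a, b, c) ≡ 6 ≠ 0 (mod 11), P does NOT lie on the curve.


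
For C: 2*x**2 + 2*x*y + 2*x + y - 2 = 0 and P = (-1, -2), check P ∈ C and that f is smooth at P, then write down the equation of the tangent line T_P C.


Tangent line at P: -6*x - y - 8 = 0.

Step 1: f(-1, -2) = 0, so P lies on C.
Step 2: partial derivatives
  f_x(x, y) = 4*x + 2*y + 2, f_y(x, y) = 2*x + 1.
  f_x(P) = -6, f_y(P) = -1 (gradient nonzero, so P is smooth).
Step 3: tangent line at P: -6·(x − -1) + -1·(y − -2) = 0.
Expanding: -6*x - y - 8 = 0.


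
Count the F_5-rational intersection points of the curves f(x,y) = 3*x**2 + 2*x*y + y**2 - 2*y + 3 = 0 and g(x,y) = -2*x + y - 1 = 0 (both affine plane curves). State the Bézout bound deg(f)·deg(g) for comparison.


Common zeros: {(1, 3), (2, 0)}; count = 2; Bézout bound = 2.

deg(f) = 2, deg(g) = 1, so Bézout bound = 2.
Scan x ∈ F_5. For each x, list the y ∈ F_5 with f(x, y) ≡ 0 and those with g(x, y) ≡ 0 (mod 5); the common zeros in that column are the intersection.
  x = 0: f ≡ 0 at y ∈ ∅; g ≡ 0 at y ∈ {1}; common: ∅.
  x = 1: f ≡ 0 at y ∈ {2, 3}; g ≡ 0 at y ∈ {3}; common: {3}.
  x = 2: f ≡ 0 at y ∈ {0, 3}; g ≡ 0 at y ∈ {0}; common: {0}.
  x = 3: f ≡ 0 at y ∈ {0, 1}; g ≡ 0 at y ∈ {2}; common: ∅.
  x = 4: f ≡ 0 at y ∈ ∅; g ≡ 0 at y ∈ {4}; common: ∅.
Collecting: common zeros = {(1, 3), (2, 0)}, so the count is 2.
Comparison with the Bézout bound: 2 ≤ 2 = deg(f)·deg(g), as expected for curves with no common component (the bound is attained).


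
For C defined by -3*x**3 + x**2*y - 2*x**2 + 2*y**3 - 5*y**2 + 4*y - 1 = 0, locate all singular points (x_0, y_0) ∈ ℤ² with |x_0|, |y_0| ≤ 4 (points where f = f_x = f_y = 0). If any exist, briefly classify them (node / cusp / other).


Singular points: {(0, 1)}; classification: node.

Compute partial derivatives:
  f_x = -9*x**2 + 2*x*y - 4*x.
  f_y = x**2 + 6*y**2 - 10*y + 4.
Scan x_0 ∈ {−4, ..., 4}. For each x_0, f_y(x_0, y) is a polynomial in y; find its integer roots y ∈ {−4, ..., 4}, then test f_x and f at those candidates.
  x = -4: f_y(-4, y) = 6*y**2 - 10*y + 20; no integer root y with |y| ≤ 4.
  x = -3: f_y(-3, y) = 6*y**2 - 10*y + 13; no integer root y with |y| ≤ 4.
  x = -2: f_y(-2, y) = 6*y**2 - 10*y + 8; no integer root y with |y| ≤ 4.
  x = -1: f_y(-1, y) = 6*y**2 - 10*y + 5; no integer root y with |y| ≤ 4.
  x = 0: f_y(0, y) = 6*y**2 - 10*y + 4; vanishes at y ∈ {1}. (0, 1): f_x = 0, f = 0 — SINGULAR.
  x = 1: f_y(1, y) = 6*y**2 - 10*y + 5; no integer root y with |y| ≤ 4.
  x = 2: f_y(2, y) = 6*y**2 - 10*y + 8; no integer root y with |y| ≤ 4.
  x = 3: f_y(3, y) = 6*y**2 - 10*y + 13; no integer root y with |y| ≤ 4.
  x = 4: f_y(4, y) = 6*y**2 - 10*y + 20; no integer root y with |y| ≤ 4.
Only singular point on the grid: (0, 1).
Classify: substitute x = 0 + u, y = 1 + v and expand: f = -3*u**3 + u**2*v - u**2 + 2*v**3 + v**2.
No constant or linear terms (consistent with a singular point). Quadratic part: -u**2 + v**2. Cubic part: -3*u**3 + u**2*v + 2*v**3.
The quadratic part v**2 - u**2 = (v − u)(v + u) splits into two distinct linear factors, so there are two distinct tangent lines y − 1 = ±(x − 0) — this is a node (ordinary double point).
Classification: node.


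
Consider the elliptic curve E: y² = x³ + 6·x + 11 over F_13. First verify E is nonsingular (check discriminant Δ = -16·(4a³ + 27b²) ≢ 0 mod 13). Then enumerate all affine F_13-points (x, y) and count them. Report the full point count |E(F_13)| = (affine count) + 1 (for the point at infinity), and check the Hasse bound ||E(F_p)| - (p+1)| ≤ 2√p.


Affine points = {(3, 2), (3, 11), (5, 6), (5, 7), (6, 4), (6, 9), (8, 5), (8, 8), (9, 1), (9, 12), (11, 2), (11, 11), (12, 2), (12, 11)}; affine count = 14; |E(F_13)| = 15.

Discriminant check: Δ ∝ 4a³ + 27b² = 4·6³ + 27·11² = 4·216 + 27·121 ≡ 10 (mod 13). Nonzero ⇒ E is nonsingular.
For each x ∈ F_13, compute rhs = x³ + 6·x + 11 mod 13, then count y ∈ F_13 with y² ≡ rhs.
  x = 0: rhs = 11, matching y values: none (0 points).
  x = 1: rhs = 5, matching y values: none (0 points).
  x = 2: rhs = 5, matching y values: none (0 points).
  x = 3: rhs = 4, matching y values: 2, 11 (2 points).
  x = 4: rhs = 8, matching y values: none (0 points).
  x = 5: rhs = 10, matching y values: 6, 7 (2 points).
  x = 6: rhs = 3, matching y values: 4, 9 (2 points).
  x = 7: rhs = 6, matching y values: none (0 points).
  x = 8: rhs = 12, matching y values: 5, 8 (2 points).
  x = 9: rhs = 1, matching y values: 1, 12 (2 points).
  x = 10: rhs = 5, matching y values: none (0 points).
  x = 11: rhs = 4, matching y values: 2, 11 (2 points).
  x = 12: rhs = 4, matching y values: 2, 11 (2 points).
Total affine count: 14.
Full point count |E(F_13)| = 14 + 1 = 15.
Hasse bound: |15 − (13+1)| = |1| = 1 ≤ 2√13 ≈ 7.2111 ✓.


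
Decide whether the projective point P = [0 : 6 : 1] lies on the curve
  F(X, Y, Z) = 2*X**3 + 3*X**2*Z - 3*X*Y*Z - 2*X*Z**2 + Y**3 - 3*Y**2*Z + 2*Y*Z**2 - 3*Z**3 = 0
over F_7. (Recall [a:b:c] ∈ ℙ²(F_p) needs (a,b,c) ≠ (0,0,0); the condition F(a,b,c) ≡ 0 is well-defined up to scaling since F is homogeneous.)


F(0,6,1) ≡ 5 (mod 7); P is NOT on the curve.

Evaluate F(0, 6, 1) term-by-term (mod 7).
  2*X**3 ↦ 2·0·1·1 = 0
  3*X**2*Z ↦ 3·0·1·1 = 0
  -3*X*Y*Z ↦ -3·0·6·1 = 0
  -2*X*Z**2 ↦ -2·0·1·1 = 0
  Y**3 ↦ 1·1·216·1 = 216
  -3*Y**2*Z ↦ -3·1·36·1 = -108
  2*Y*Z**2 ↦ 2·1·6·1 = 12
  -3*Z**3 ↦ -3·1·1·1 = -3
Sum: F(0, 6, 1) = (0) + (0) + (0) + (0) + (216) + (-108) + (12) + (-3) = 117.
Reducing mod 7: 117 ≡ 5 (mod 7).
Since F(a, b, c) ≡ 5 ≠ 0 (mod 7), P does NOT lie on the curve.


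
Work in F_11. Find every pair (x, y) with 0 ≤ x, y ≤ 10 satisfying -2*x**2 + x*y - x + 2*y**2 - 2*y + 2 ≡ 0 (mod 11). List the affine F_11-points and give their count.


Affine F_11-points: {(1, 1), (1, 5), (2, 2), (2, 9), (4, 2), (4, 8), (5, 7), (5, 8), (9, 6), (9, 7), (10, 1), (10, 6)}; count = 12.

For each of the 121 pairs (x, y) ∈ F_11², evaluate f(x, y) mod 11. Record the zeros.
  x = 0: [0↦2, 1↦2, 2↦6, 3↦3, 4↦4, 5↦9, 6↦7, 7↦9, 8↦4, 9↦3, 10↦6]  zeros at y ∈ ∅
  x = 1: [0↦10, 1↦0, 2↦5, 3↦3, 4↦5, 5↦0, 6↦10, 7↦2, 8↦9, 9↦9, 10↦2]  zeros at y ∈ {1, 5}
  x = 2: [0↦3, 1↦5, 2↦0, 3↦10, 4↦2, 5↦9, 6↦9, 7↦2, 8↦10, 9↦0, 10↦5]  zeros at y ∈ {2, 9}
  x = 3: [0↦3, 1↦6, 2↦2, 3↦2, 4↦6, 5↦3, 6↦4, 7↦9, 8↦7, 9↦9, 10↦4]  zeros at y ∈ ∅
  x = 4: [0↦10, 1↦3, 2↦0, 3↦1, 4↦6, 5↦4, 6↦6, 7↦1, 8↦0, 9↦3, 10↦10]  zeros at y ∈ {2, 8}
  x = 5: [0↦2, 1↦7, 2↦5, 3↦7, 4↦2, 5↦1, 6↦4, 7↦0, 8↦0, 9↦4, 10↦1]  zeros at y ∈ {7, 8}
  x = 6: [0↦1, 1↦7, 2↦6, 3↦9, 4↦5, 5↦5, 6↦9, 7↦6, 8↦7, 9↦1, 10↦10]  zeros at y ∈ ∅
  x = 7: [0↦7, 1↦3, 2↦3, 3↦7, 4↦4, 5↦5, 6↦10, 7↦8, 8↦10, 9↦5, 10↦4]  zeros at y ∈ ∅
  x = 8: [0↦9, 1↦6, 2↦7, 3↦1, 4↦10, 5↦1, 6↦7, 7↦6, 8↦9, 9↦5, 10↦5]  zeros at y ∈ ∅
  x = 9: [0↦7, 1↦5, 2↦7, 3↦2, 4↦1, 5↦4, 6↦0, 7↦0, 8↦4, 9↦1, 10↦2]  zeros at y ∈ {6, 7}
  x = 10: [0↦1, 1↦0, 2↦3, 3↦10, 4↦10, 5↦3, 6↦0, 7↦1, 8↦6, 9↦4, 10↦6]  zeros at y ∈ {1, 6}
Collecting zeros: affine points = {(1, 1), (1, 5), (2, 2), (2, 9), (4, 2), (4, 8), (5, 7), (5, 8), (9, 6), (9, 7), (10, 1), (10, 6)}.
Total count |C(F_11)_aff| = 12.


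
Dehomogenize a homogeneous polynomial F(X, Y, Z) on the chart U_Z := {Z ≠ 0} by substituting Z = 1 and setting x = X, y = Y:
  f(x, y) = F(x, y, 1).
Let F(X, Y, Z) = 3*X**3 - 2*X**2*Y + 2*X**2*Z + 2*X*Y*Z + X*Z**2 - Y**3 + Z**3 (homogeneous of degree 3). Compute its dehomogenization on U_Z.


f(x, y) = 3*x**3 - 2*x**2*y + 2*x**2 + 2*x*y + x - y**3 + 1

On U_Z we set Z = 1. Each monomial c·X^i·Y^j·Z^k in F becomes c·x^i·y^j·1^k = c·x^i·y^j.
Substituting Z = 1: F(X, Y, 1) = 3*x**3 - 2*x**2*y + 2*x**2 + 2*x*y + x - y**3 + 1.
Note: deg(f) ≤ deg(F) = 3; strict inequality happens when F is divisible by Z (lost terms).


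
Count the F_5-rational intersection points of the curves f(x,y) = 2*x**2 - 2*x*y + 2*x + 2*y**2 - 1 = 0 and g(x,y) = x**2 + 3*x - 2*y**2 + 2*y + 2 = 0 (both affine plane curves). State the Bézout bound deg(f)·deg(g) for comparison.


Common zeros: ∅; count = 0; Bézout bound = 4.

deg(f) = 2, deg(g) = 2, so Bézout bound = 4.
Scan x ∈ F_5. For each x, list the y ∈ F_5 with f(x, y) ≡ 0 and those with g(x, y) ≡ 0 (mod 5); the common zeros in that column are the intersection.
  x = 0: f ≡ 0 at y ∈ ∅; g ≡ 0 at y ∈ {3}; common: ∅.
  x = 1: f ≡ 0 at y ∈ {3}; g ≡ 0 at y ∈ ∅; common: ∅.
  x = 2: f ≡ 0 at y ∈ ∅; g ≡ 0 at y ∈ {3}; common: ∅.
  x = 3: f ≡ 0 at y ∈ ∅; g ≡ 0 at y ∈ {0, 1}; common: ∅.
  x = 4: f ≡ 0 at y ∈ ∅; g ≡ 0 at y ∈ {0, 1}; common: ∅.
Collecting: common zeros = ∅, so the count is 0.
Comparison with the Bézout bound: 0 ≤ 4 = deg(f)·deg(g), as expected for curves with no common component (the affine F_5-count falls short of the bound because intersections may lie at infinity, over extension fields, or carry multiplicity).


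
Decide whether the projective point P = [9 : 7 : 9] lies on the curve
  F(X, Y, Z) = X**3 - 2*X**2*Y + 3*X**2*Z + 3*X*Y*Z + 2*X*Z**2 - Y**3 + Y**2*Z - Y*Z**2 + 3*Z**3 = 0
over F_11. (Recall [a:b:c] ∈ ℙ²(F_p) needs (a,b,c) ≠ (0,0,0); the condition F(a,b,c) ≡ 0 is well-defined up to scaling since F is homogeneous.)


F(9,7,9) ≡ 4 (mod 11); P is NOT on the curve.

Evaluate F(9, 7, 9) term-by-term (mod 11).
  X**3 ↦ 1·729·1·1 = 729
  -2*X**2*Y ↦ -2·81·7·1 = -1134
  3*X**2*Z ↦ 3·81·1·9 = 2187
  3*X*Y*Z ↦ 3·9·7·9 = 1701
  2*X*Z**2 ↦ 2·9·1·81 = 1458
  -Y**3 ↦ -1·1·343·1 = -343
  Y**2*Z ↦ 1·1·49·9 = 441
  -Y*Z**2 ↦ -1·1·7·81 = -567
  3*Z**3 ↦ 3·1·1·729 = 2187
Sum: F(9, 7, 9) = (729) + (-1134) + (2187) + (1701) + (1458) + (-343) + (441) + (-567) + (2187) = 6659.
Reducing mod 11: 6659 ≡ 4 (mod 11).
Since F(a, b, c) ≡ 4 ≠ 0 (mod 11), P does NOT lie on the curve.


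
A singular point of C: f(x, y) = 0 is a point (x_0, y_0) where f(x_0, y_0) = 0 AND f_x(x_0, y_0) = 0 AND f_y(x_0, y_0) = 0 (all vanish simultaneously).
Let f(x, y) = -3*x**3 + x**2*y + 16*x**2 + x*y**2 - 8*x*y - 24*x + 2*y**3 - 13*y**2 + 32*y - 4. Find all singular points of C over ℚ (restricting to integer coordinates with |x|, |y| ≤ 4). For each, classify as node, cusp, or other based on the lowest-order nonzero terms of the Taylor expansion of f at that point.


Singular points: {(2, 2)}; classification: cusp.

Compute partial derivatives:
  f_x = -9*x**2 + 2*x*y + 32*x + y**2 - 8*y - 24.
  f_y = x**2 + 2*x*y - 8*x + 6*y**2 - 26*y + 32.
Scan x_0 ∈ {−4, ..., 4}. For each x_0, f_y(x_0, y) is a polynomial in y; find its integer roots y ∈ {−4, ..., 4}, then test f_x and f at those candidates.
  x = -4: f_y(-4, y) = 6*y**2 - 34*y + 80; no integer root y with |y| ≤ 4.
  x = -3: f_y(-3, y) = 6*y**2 - 32*y + 65; no integer root y with |y| ≤ 4.
  x = -2: f_y(-2, y) = 6*y**2 - 30*y + 52; no integer root y with |y| ≤ 4.
  x = -1: f_y(-1, y) = 6*y**2 - 28*y + 41; no integer root y with |y| ≤ 4.
  x = 0: f_y(0, y) = 6*y**2 - 26*y + 32; no integer root y with |y| ≤ 4.
  x = 1: f_y(1, y) = 6*y**2 - 24*y + 25; no integer root y with |y| ≤ 4.
  x = 2: f_y(2, y) = 6*y**2 - 22*y + 20; vanishes at y ∈ {2}. (2, 2): f_x = 0, f = 0 — SINGULAR.
  x = 3: f_y(3, y) = 6*y**2 - 20*y + 17; no integer root y with |y| ≤ 4.
  x = 4: f_y(4, y) = 6*y**2 - 18*y + 16; no integer root y with |y| ≤ 4.
Only singular point on the grid: (2, 2).
Classify: substitute x = 2 + u, y = 2 + v and expand: f = -3*u**3 + u**2*v + u*v**2 + 2*v**3 + v**2.
No constant or linear terms (consistent with a singular point). Quadratic part: v**2. Cubic part: -3*u**3 + u**2*v + u*v**2 + 2*v**3.
The quadratic part v**2 is a perfect square, so there is a single (double) tangent line v = 0, i.e. y = 2. Restricting the cubic part to that line (v = 0) leaves -3*u**3 ≠ 0, so f is not divisible by v and the branch is v² ≈ 3*u**3 to lowest order — this is a cusp.
Classification: cusp.


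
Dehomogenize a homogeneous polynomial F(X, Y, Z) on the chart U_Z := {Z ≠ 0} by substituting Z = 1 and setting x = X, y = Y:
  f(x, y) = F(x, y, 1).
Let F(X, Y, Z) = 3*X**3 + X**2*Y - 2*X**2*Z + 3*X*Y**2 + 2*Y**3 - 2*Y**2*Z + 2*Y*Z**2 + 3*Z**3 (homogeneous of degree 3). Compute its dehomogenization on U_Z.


f(x, y) = 3*x**3 + x**2*y - 2*x**2 + 3*x*y**2 + 2*y**3 - 2*y**2 + 2*y + 3

On U_Z we set Z = 1. Each monomial c·X^i·Y^j·Z^k in F becomes c·x^i·y^j·1^k = c·x^i·y^j.
Substituting Z = 1: F(X, Y, 1) = 3*x**3 + x**2*y - 2*x**2 + 3*x*y**2 + 2*y**3 - 2*y**2 + 2*y + 3.
Note: deg(f) ≤ deg(F) = 3; strict inequality happens when F is divisible by Z (lost terms).


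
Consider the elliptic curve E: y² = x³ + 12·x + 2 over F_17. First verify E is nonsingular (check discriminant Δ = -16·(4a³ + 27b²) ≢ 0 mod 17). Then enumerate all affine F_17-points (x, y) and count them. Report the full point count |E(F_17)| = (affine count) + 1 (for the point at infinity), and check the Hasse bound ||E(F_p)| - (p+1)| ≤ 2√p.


Affine points = {(0, 6), (0, 11), (1, 7), (1, 10), (2, 0), (5, 0), (6, 1), (6, 16), (7, 2), (7, 15), (8, 7), (8, 10), (10, 0), (12, 2), (12, 15), (13, 3), (13, 14), (15, 2), (15, 15)}; affine count = 19; |E(F_17)| = 20.

Discriminant check: Δ ∝ 4a³ + 27b² = 4·12³ + 27·2² = 4·1728 + 27·4 ≡ 16 (mod 17). Nonzero ⇒ E is nonsingular.
For each x ∈ F_17, compute rhs = x³ + 12·x + 2 mod 17, then count y ∈ F_17 with y² ≡ rhs.
  x = 0: rhs = 2, matching y values: 6, 11 (2 points).
  x = 1: rhs = 15, matching y values: 7, 10 (2 points).
  x = 2: rhs = 0, matching y values: 0 (1 points).
  x = 3: rhs = 14, matching y values: none (0 points).
  x = 4: rhs = 12, matching y values: none (0 points).
  x = 5: rhs = 0, matching y values: 0 (1 points).
  x = 6: rhs = 1, matching y values: 1, 16 (2 points).
  x = 7: rhs = 4, matching y values: 2, 15 (2 points).
  x = 8: rhs = 15, matching y values: 7, 10 (2 points).
  x = 9: rhs = 6, matching y values: none (0 points).
  x = 10: rhs = 0, matching y values: 0 (1 points).
  x = 11: rhs = 3, matching y values: none (0 points).
  x = 12: rhs = 4, matching y values: 2, 15 (2 points).
  x = 13: rhs = 9, matching y values: 3, 14 (2 points).
  x = 14: rhs = 7, matching y values: none (0 points).
  x = 15: rhs = 4, matching y values: 2, 15 (2 points).
  x = 16: rhs = 6, matching y values: none (0 points).
Total affine count: 19.
Full point count |E(F_17)| = 19 + 1 = 20.
Hasse bound: |20 − (17+1)| = |2| = 2 ≤ 2√17 ≈ 8.2462 ✓.


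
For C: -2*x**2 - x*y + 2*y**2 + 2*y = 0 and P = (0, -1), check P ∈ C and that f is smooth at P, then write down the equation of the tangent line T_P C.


Tangent line at P: x - 2*y - 2 = 0.

Step 1: f(0, -1) = 0, so P lies on C.
Step 2: partial derivatives
  f_x(x, y) = -4*x - y, f_y(x, y) = -x + 4*y + 2.
  f_x(P) = 1, f_y(P) = -2 (gradient nonzero, so P is smooth).
Step 3: tangent line at P: 1·(x − 0) + -2·(y − -1) = 0.
Expanding: x - 2*y - 2 = 0.


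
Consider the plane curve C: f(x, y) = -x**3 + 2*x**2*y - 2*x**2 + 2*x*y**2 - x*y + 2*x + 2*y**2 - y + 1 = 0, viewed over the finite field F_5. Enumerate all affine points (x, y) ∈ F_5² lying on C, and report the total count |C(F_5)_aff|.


Affine F_5-points: {(1, 0), (2, 1), (2, 4), (4, 1)}; count = 4.

For each of the 25 pairs (x, y) ∈ F_5², evaluate f(x, y) mod 5. Record the zeros.
  x = 0: [0↦1, 1↦2, 2↦2, 3↦1, 4↦4]  zeros at y ∈ ∅
  x = 1: [0↦0, 1↦4, 2↦1, 3↦1, 4↦4]  zeros at y ∈ {0}
  x = 2: [0↦4, 1↦0, 2↦3, 3↦3, 4↦0]  zeros at y ∈ {1, 4}
  x = 3: [0↦2, 1↦4, 2↦2, 3↦1, 4↦1]  zeros at y ∈ ∅
  x = 4: [0↦3, 1↦0, 2↦2, 3↦4, 4↦1]  zeros at y ∈ {1}
Collecting zeros: affine points = {(1, 0), (2, 1), (2, 4), (4, 1)}.
Total count |C(F_5)_aff| = 4.


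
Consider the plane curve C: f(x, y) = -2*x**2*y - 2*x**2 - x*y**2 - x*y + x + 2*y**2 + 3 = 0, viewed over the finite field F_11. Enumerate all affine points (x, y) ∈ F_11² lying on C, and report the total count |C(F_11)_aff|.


Affine F_11-points: {(0, 2), (0, 9), (1, 1), (1, 2), (2, 3), (6, 9), (6, 10), (7, 0), (7, 1), (9, 3), (9, 4), (10, 0), (10, 4)}; count = 13.

For each of the 121 pairs (x, y) ∈ F_11², evaluate f(x, y) mod 11. Record the zeros.
  x = 0: [0↦3, 1↦5, 2↦0, 3↦10, 4↦2, 5↦9, 6↦9, 7↦2, 8↦10, 9↦0, 10↦5]  zeros at y ∈ {2, 9}
  x = 1: [0↦2, 1↦0, 2↦0, 3↦2, 4↦6, 5↦1, 6↦9, 7↦8, 8↦9, 9↦1, 10↦6]  zeros at y ∈ {1, 2}
  x = 2: [0↦8, 1↦9, 2↦10, 3↦0, 4↦1, 5↦2, 6↦3, 7↦4, 8↦5, 9↦6, 10↦7]  zeros at y ∈ {3}
  x = 3: [0↦10, 1↦10, 2↦8, 3↦4, 4↦9, 5↦1, 6↦2, 7↦1, 8↦9, 9↦4, 10↦8]  zeros at y ∈ ∅
  x = 4: [0↦8, 1↦3, 2↦5, 3↦3, 4↦8, 5↦9, 6↦6, 7↦10, 8↦10, 9↦6, 10↦9]  zeros at y ∈ ∅
  x = 5: [0↦2, 1↦10, 2↦1, 3↦8, 4↦9, 5↦4, 6↦4, 7↦9, 8↦8, 9↦1, 10↦10]  zeros at y ∈ ∅
  x = 6: [0↦3, 1↦9, 2↦7, 3↦8, 4↦1, 5↦8, 6↦7, 7↦9, 8↦3, 9↦0, 10↦0]  zeros at y ∈ {9, 10}
  x = 7: [0↦0, 1↦0, 2↦1, 3↦3, 4↦6, 5↦10, 6↦4, 7↦10, 8↦6, 9↦3, 10↦1]  zeros at y ∈ {0, 1}
  x = 8: [0↦4, 1↦5, 2↦5, 3↦4, 4↦2, 5↦10, 6↦6, 7↦1, 8↦6, 9↦10, 10↦2]  zeros at y ∈ ∅
  x = 9: [0↦4, 1↦2, 2↦8, 3↦0, 4↦0, 5↦8, 6↦2, 7↦4, 8↦3, 9↦10, 10↦3]  zeros at y ∈ {3, 4}
  x = 10: [0↦0, 1↦2, 2↦10, 3↦2, 4↦0, 5↦4, 6↦3, 7↦8, 8↦8, 9↦3, 10↦4]  zeros at y ∈ {0, 4}
Collecting zeros: affine points = {(0, 2), (0, 9), (1, 1), (1, 2), (2, 3), (6, 9), (6, 10), (7, 0), (7, 1), (9, 3), (9, 4), (10, 0), (10, 4)}.
Total count |C(F_11)_aff| = 13.


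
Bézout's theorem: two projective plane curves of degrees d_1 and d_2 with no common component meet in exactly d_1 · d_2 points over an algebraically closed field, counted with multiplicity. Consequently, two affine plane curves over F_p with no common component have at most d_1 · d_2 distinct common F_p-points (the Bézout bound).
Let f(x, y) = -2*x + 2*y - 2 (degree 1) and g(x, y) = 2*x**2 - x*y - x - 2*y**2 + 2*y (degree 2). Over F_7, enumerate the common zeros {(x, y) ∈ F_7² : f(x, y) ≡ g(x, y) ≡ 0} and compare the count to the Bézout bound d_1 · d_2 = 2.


Common zeros: {(0, 1), (3, 4)}; count = 2; Bézout bound = 2.

deg(f) = 1, deg(g) = 2, so Bézout bound = 2.
Scan x ∈ F_7. For each x, list the y ∈ F_7 with f(x, y) ≡ 0 and those with g(x, y) ≡ 0 (mod 7); the common zeros in that column are the intersection.
  x = 0: f ≡ 0 at y ∈ {1}; g ≡ 0 at y ∈ {0, 1}; common: {1}.
  x = 1: f ≡ 0 at y ∈ {2}; g ≡ 0 at y ∈ {1, 3}; common: ∅.
  x = 2: f ≡ 0 at y ∈ {3}; g ≡ 0 at y ∈ ∅; common: ∅.
  x = 3: f ≡ 0 at y ∈ {4}; g ≡ 0 at y ∈ {4, 6}; common: {4}.
  x = 4: f ≡ 0 at y ∈ {5}; g ≡ 0 at y ∈ {0, 6}; common: ∅.
  x = 5: f ≡ 0 at y ∈ {6}; g ≡ 0 at y ∈ ∅; common: ∅.
  x = 6: f ≡ 0 at y ∈ {0}; g ≡ 0 at y ∈ ∅; common: ∅.
Collecting: common zeros = {(0, 1), (3, 4)}, so the count is 2.
Comparison with the Bézout bound: 2 ≤ 2 = deg(f)·deg(g), as expected for curves with no common component (the bound is attained).


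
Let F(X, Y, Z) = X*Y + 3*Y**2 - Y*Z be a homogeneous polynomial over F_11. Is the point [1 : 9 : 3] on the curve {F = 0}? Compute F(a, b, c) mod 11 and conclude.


F(1,9,3) ≡ 5 (mod 11); P is NOT on the curve.

Evaluate F(1, 9, 3) term-by-term (mod 11).
  X*Y ↦ 1·1·9·1 = 9
  3*Y**2 ↦ 3·1·81·1 = 243
  -Y*Z ↦ -1·1·9·3 = -27
Sum: F(1, 9, 3) = (9) + (243) + (-27) = 225.
Reducing mod 11: 225 ≡ 5 (mod 11).
Since F(a, b, c) ≡ 5 ≠ 0 (mod 11), P does NOT lie on the curve.


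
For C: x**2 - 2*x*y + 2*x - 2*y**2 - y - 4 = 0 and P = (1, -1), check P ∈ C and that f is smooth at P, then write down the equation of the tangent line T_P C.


Tangent line at P: 6*x + y - 5 = 0.

Step 1: f(1, -1) = 0, so P lies on C.
Step 2: partial derivatives
  f_x(x, y) = 2*x - 2*y + 2, f_y(x, y) = -2*x - 4*y - 1.
  f_x(P) = 6, f_y(P) = 1 (gradient nonzero, so P is smooth).
Step 3: tangent line at P: 6·(x − 1) + 1·(y − -1) = 0.
Expanding: 6*x + y - 5 = 0.


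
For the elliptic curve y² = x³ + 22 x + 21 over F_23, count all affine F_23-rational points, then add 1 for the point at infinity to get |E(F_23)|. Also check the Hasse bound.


Affine points = {(2, 2), (2, 21), (4, 9), (4, 14), (5, 7), (5, 16), (6, 1), (6, 22), (7, 9), (7, 14), (12, 9), (12, 14), (15, 0), (17, 8), (17, 15), (18, 4), (18, 19)}; affine count = 17; |E(F_23)| = 18.

Discriminant check: Δ ∝ 4a³ + 27b² = 4·22³ + 27·21² = 4·10648 + 27·441 ≡ 12 (mod 23). Nonzero ⇒ E is nonsingular.
For each x ∈ F_23, compute rhs = x³ + 22·x + 21 mod 23, then count y ∈ F_23 with y² ≡ rhs.
  x = 0: rhs = 21, matching y values: none (0 points).
  x = 1: rhs = 21, matching y values: none (0 points).
  x = 2: rhs = 4, matching y values: 2, 21 (2 points).
  x = 3: rhs = 22, matching y values: none (0 points).
  x = 4: rhs = 12, matching y values: 9, 14 (2 points).
  x = 5: rhs = 3, matching y values: 7, 16 (2 points).
  x = 6: rhs = 1, matching y values: 1, 22 (2 points).
  x = 7: rhs = 12, matching y values: 9, 14 (2 points).
  x = 8: rhs = 19, matching y values: none (0 points).
  x = 9: rhs = 5, matching y values: none (0 points).
  x = 10: rhs = 22, matching y values: none (0 points).
  x = 11: rhs = 7, matching y values: none (0 points).
  x = 12: rhs = 12, matching y values: 9, 14 (2 points).
  x = 13: rhs = 20, matching y values: none (0 points).
  x = 14: rhs = 14, matching y values: none (0 points).
  x = 15: rhs = 0, matching y values: 0 (1 points).
  x = 16: rhs = 7, matching y values: none (0 points).
  x = 17: rhs = 18, matching y values: 8, 15 (2 points).
  x = 18: rhs = 16, matching y values: 4, 19 (2 points).
  x = 19: rhs = 7, matching y values: none (0 points).
  x = 20: rhs = 20, matching y values: none (0 points).
  x = 21: rhs = 15, matching y values: none (0 points).
  x = 22: rhs = 21, matching y values: none (0 points).
Total affine count: 17.
Full point count |E(F_23)| = 17 + 1 = 18.
Hasse bound: |18 − (23+1)| = |-6| = 6 ≤ 2√23 ≈ 9.5917 ✓.


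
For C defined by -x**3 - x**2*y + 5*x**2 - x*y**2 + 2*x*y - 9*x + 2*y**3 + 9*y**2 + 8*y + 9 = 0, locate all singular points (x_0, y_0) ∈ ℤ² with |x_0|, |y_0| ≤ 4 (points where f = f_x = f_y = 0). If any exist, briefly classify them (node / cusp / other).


Singular points: {(2, -1)}; classification: cusp.

Compute partial derivatives:
  f_x = -3*x**2 - 2*x*y + 10*x - y**2 + 2*y - 9.
  f_y = -x**2 - 2*x*y + 2*x + 6*y**2 + 18*y + 8.
Scan x_0 ∈ {−4, ..., 4}. For each x_0, f_y(x_0, y) is a polynomial in y; find its integer roots y ∈ {−4, ..., 4}, then test f_x and f at those candidates.
  x = -4: f_y(-4, y) = 6*y**2 + 26*y - 16; no integer root y with |y| ≤ 4.
  x = -3: f_y(-3, y) = 6*y**2 + 24*y - 7; no integer root y with |y| ≤ 4.
  x = -2: f_y(-2, y) = 6*y**2 + 22*y; vanishes at y ∈ {0}. (-2, 0): f_x = -41 ≠ 0.
  x = -1: f_y(-1, y) = 6*y**2 + 20*y + 5; no integer root y with |y| ≤ 4.
  x = 0: f_y(0, y) = 6*y**2 + 18*y + 8; no integer root y with |y| ≤ 4.
  x = 1: f_y(1, y) = 6*y**2 + 16*y + 9; no integer root y with |y| ≤ 4.
  x = 2: f_y(2, y) = 6*y**2 + 14*y + 8; vanishes at y ∈ {-1}. (2, -1): f_x = 0, f = 0 — SINGULAR.
  x = 3: f_y(3, y) = 6*y**2 + 12*y + 5; no integer root y with |y| ≤ 4.
  x = 4: f_y(4, y) = 6*y**2 + 10*y; vanishes at y ∈ {0}. (4, 0): f_x = -17 ≠ 0.
Only singular point on the grid: (2, -1).
Classify: substitute x = 2 + u, y = -1 + v and expand: f = -u**3 - u**2*v - u*v**2 + 2*v**3 + v**2.
No constant or linear terms (consistent with a singular point). Quadratic part: v**2. Cubic part: -u**3 - u**2*v - u*v**2 + 2*v**3.
The quadratic part v**2 is a perfect square, so there is a single (double) tangent line v = 0, i.e. y = -1. Restricting the cubic part to that line (v = 0) leaves -u**3 ≠ 0, so f is not divisible by v and the branch is v² ≈ u**3 to lowest order — this is a cusp.
Classification: cusp.
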